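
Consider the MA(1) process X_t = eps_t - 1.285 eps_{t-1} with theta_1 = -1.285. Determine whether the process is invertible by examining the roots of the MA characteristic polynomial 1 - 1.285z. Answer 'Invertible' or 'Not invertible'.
\text{Not invertible}

The MA(q) characteristic polynomial is P(z) = 1 - 1.285z.
Invertibility requires all roots to lie outside the unit circle, i.e. |z| > 1 for every root.
This is linear in z: 1 + (-1.285) z = 0  =>  z = -1/(-1.285) = 0.77821,  |z| = 0.77821.
Moduli of all roots: 0.7782.
All moduli strictly greater than 1? No.
Verdict: Not invertible.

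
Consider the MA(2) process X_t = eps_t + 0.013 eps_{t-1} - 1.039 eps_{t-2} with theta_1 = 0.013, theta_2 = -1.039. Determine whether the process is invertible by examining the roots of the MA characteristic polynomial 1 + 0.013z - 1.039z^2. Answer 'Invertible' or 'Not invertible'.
\text{Not invertible}

The MA(q) characteristic polynomial is P(z) = 1 + 0.013z - 1.039z^2.
Invertibility requires all roots to lie outside the unit circle, i.e. |z| > 1 for every root.
Set 1 + (0.013) z + (-1.039) z^2 = 0, i.e. a z^2 + b z + c = 0 with a = -1.039, b = 0.013, c = 1.
Discriminant D = b^2 - 4ac = (0.013)^2 - 4*(-1.039)*1 = 0.000169 - (-4.156) = 4.156169.
D >= 0, so the roots are real: z = (-b +/- sqrt(D)) / (2a) = (-0.013 +/- 2.038668) / (-2.078).
  z_1 = (-0.013 + 2.038668) / (-2.078) = -0.9748,   |z_1| = 0.9748.
  z_2 = (-0.013 - 2.038668) / (-2.078) = 0.9873,   |z_2| = 0.9873.
Moduli of all roots: 0.9748, 0.9873.
All moduli strictly greater than 1? No.
Verdict: Not invertible.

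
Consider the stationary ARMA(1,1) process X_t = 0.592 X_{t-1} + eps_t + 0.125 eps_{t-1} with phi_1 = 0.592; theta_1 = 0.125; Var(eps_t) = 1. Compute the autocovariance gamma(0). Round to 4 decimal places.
\gamma(0) = 1.7915

Multiply the model equation by X_{t-k} and take expectations. With theta_0 = psi_0 = 1 and psi_j the MA(infinity) weights, this gives
  gamma(k) - sum_i phi_i gamma(k-i) = c_k,
  c_k = sigma^2 * sum_{j=k..q} theta_j psi_{j-k}   (c_k = 0 for k > q),
using gamma(-m) = gamma(m).
psi-weights needed (psi_j = theta_j + sum_i phi_i psi_{j-i}):
  psi_1 = theta_1 + phi_1 = 0.125 + (0.592) = 0.717
Right-hand sides:
  c_0 = sigma^2 (1 + theta_1 psi_1) = 1 * (1 + (0.125)(0.717)) = 1 * 1.089625 = 1.089625
  c_1 = sigma^2 theta_1 = 1 * (0.125) = 0.125
  c_2 = 0
Equations for k = 0 and k = 1 (AR order 1):
  gamma(0) = phi_1 gamma(1) + c_0
  gamma(1) = phi_1 gamma(0) + c_1
Substituting the second into the first: gamma(0) (1 - phi_1^2) = c_0 + phi_1 c_1, so
  gamma(0) = (c_0 + phi_1 c_1) / (1 - phi_1^2) = (1.089625 + (0.592)(0.125)) / (1 - (0.592)^2) = 1.163625 / 0.649536 = 1.791471.
Therefore gamma(0) = 1.7915 (to 4 decimal places).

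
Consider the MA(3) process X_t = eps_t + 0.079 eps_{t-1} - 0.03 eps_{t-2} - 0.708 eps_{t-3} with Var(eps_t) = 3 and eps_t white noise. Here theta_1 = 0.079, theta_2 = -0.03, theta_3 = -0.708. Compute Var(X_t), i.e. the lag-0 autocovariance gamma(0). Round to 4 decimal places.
\gamma(0) = 4.5252

For an MA(q) process X_t = eps_t + sum_i theta_i eps_{t-i} with
Var(eps_t) = sigma^2, the variance is
  gamma(0) = sigma^2 * (1 + sum_i theta_i^2).
  sum_i theta_i^2 = (0.079)^2 + (-0.03)^2 + (-0.708)^2 = 0.006241 + 0.0009 + 0.501264 = 0.508405.
  gamma(0) = 3 * (1 + 0.508405) = 3 * 1.508405 = 4.525215, which rounds to 4.5252.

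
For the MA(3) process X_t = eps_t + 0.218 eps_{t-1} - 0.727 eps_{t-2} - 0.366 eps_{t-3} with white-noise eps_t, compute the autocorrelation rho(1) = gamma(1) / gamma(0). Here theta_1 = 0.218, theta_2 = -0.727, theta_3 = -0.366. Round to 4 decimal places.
\rho(1) = 0.1904

For an MA(q) process with theta_0 = 1, the autocovariance is
  gamma(k) = sigma^2 * sum_{i=0..q-k} theta_i * theta_{i+k},
and rho(k) = gamma(k) / gamma(0). Sigma^2 cancels.
  numerator   = (1)*(0.218) + (0.218)*(-0.727) + (-0.727)*(-0.366) = 0.325596.
  denominator = (1)^2 + (0.218)^2 + (-0.727)^2 + (-0.366)^2 = 1.710009.
  rho(1) = 0.325596 / 1.710009 = 0.1904.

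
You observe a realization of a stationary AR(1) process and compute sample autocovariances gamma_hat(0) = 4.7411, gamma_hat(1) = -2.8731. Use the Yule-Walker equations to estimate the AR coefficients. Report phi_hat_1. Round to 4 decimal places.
\hat\phi_{1} = -0.6060

The Yule-Walker equations for an AR(p) process read, in matrix form,
  Gamma_p phi = r_p,   with   (Gamma_p)_{ij} = gamma(|i - j|),
                       (r_p)_i = gamma(i),   i,j = 1..p.
Substitute the sample gammas (Toeplitz matrix and right-hand side of size 1):
  Gamma_p = [[4.7411]]
  r_p     = [-2.8731]
With p = 1 this is the single equation gamma(0) phi_1 = gamma(1):
  phi_hat_1 = gamma(1) / gamma(0) = -2.8731 / 4.7411 = -0.6060.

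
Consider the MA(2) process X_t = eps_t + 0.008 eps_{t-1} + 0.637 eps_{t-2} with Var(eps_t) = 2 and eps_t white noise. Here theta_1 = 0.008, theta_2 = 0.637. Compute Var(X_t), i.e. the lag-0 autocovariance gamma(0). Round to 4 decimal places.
\gamma(0) = 2.8117

For an MA(q) process X_t = eps_t + sum_i theta_i eps_{t-i} with
Var(eps_t) = sigma^2, the variance is
  gamma(0) = sigma^2 * (1 + sum_i theta_i^2).
  sum_i theta_i^2 = (0.008)^2 + (0.637)^2 = 0.000064 + 0.405769 = 0.405833.
  gamma(0) = 2 * (1 + 0.405833) = 2 * 1.405833 = 2.811666, which rounds to 2.8117.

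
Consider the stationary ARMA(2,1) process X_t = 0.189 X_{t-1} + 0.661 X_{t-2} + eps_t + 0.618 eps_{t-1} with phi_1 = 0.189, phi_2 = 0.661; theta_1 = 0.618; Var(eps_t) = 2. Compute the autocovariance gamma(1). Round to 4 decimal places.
\gamma(1) = 9.5969

Multiply the model equation by X_{t-k} and take expectations. With theta_0 = psi_0 = 1 and psi_j the MA(infinity) weights, this gives
  gamma(k) - sum_i phi_i gamma(k-i) = c_k,
  c_k = sigma^2 * sum_{j=k..q} theta_j psi_{j-k}   (c_k = 0 for k > q),
using gamma(-m) = gamma(m).
psi-weights needed (psi_j = theta_j + sum_i phi_i psi_{j-i}):
  psi_1 = theta_1 + phi_1 = 0.618 + (0.189) = 0.807
Right-hand sides:
  c_0 = sigma^2 (1 + theta_1 psi_1) = 2 * (1 + (0.618)(0.807)) = 2 * 1.498726 = 2.997452
  c_1 = sigma^2 theta_1 = 2 * (0.618) = 1.236
  c_2 = 0
Equations for k = 0, 1, 2 (AR order 2, c_2 = 0):
  (E0) gamma(0) = phi_1 gamma(1) + phi_2 gamma(2) + c_0
  (E1) gamma(1) = phi_1 gamma(0) + phi_2 gamma(1) + c_1
  (E2) gamma(2) = phi_1 gamma(1) + phi_2 gamma(0)
From (E1): gamma(1) = A gamma(0) + B with
  A = phi_1 / (1 - phi_2) = 0.189 / 0.339 = 0.557522,   B = c_1 / (1 - phi_2) = 1.236 / 0.339 = 3.646018.
Insert (E2) into (E0): gamma(0) (1 - phi_2^2) = phi_1 (1 + phi_2) gamma(1) + c_0.
  phi_1 (1 + phi_2) = (0.189)(1.661) = 0.313929,   1 - phi_2^2 = 0.563079.
Replace gamma(1) by A gamma(0) + B and collect gamma(0):
  gamma(0) [0.563079 - (0.313929)(0.557522)] = (0.313929)(3.646018) + 2.997452
  gamma(0) * 0.388057 = 4.142043
  gamma(0) = 4.142043 / 0.388057 = 10.67381.
  gamma(1) = A gamma(0) + B = (0.557522)(10.67381) + (3.646018) = 9.596903.
Therefore gamma(1) = 9.5969 (to 4 decimal places).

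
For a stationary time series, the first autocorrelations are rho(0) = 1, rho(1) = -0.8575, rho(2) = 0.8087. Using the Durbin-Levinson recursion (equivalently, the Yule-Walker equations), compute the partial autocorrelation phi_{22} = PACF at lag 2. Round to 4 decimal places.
\phi_{22} = 0.2773

The PACF at lag k is phi_{kk}, the last component of the solution
to the Yule-Walker system G_k phi = r_k where
  (G_k)_{ij} = rho(|i - j|), (r_k)_i = rho(i), i,j = 1..k.
Equivalently, Durbin-Levinson gives phi_{kk} iteratively:
  phi_{11} = rho(1)
  phi_{kk} = [rho(k) - sum_{j=1..k-1} phi_{k-1,j} rho(k-j)]
            / [1 - sum_{j=1..k-1} phi_{k-1,j} rho(j)],
  phi_{k,j} = phi_{k-1,j} - phi_{kk} phi_{k-1,k-j},  j = 1..k-1.
Step k = 1:
  phi_11 = rho(1) = -0.8575.
Step k = 2:
  phi_22 = [rho(2) - phi_11 rho(1)] / [1 - phi_11 rho(1)] = [0.8087 - (-0.8575)(-0.8575)] / [1 - (-0.8575)(-0.8575)]
         = 0.07339375 / 0.26469375 = 0.2773.
Therefore phi_{22} = 0.2773.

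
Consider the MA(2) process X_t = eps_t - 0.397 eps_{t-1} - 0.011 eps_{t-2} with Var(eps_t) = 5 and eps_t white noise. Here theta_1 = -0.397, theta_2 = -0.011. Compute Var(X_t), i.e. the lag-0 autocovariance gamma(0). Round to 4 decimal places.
\gamma(0) = 5.7887

For an MA(q) process X_t = eps_t + sum_i theta_i eps_{t-i} with
Var(eps_t) = sigma^2, the variance is
  gamma(0) = sigma^2 * (1 + sum_i theta_i^2).
  sum_i theta_i^2 = (-0.397)^2 + (-0.011)^2 = 0.157609 + 0.000121 = 0.15773.
  gamma(0) = 5 * (1 + 0.15773) = 5 * 1.15773 = 5.78865, which rounds to 5.7887.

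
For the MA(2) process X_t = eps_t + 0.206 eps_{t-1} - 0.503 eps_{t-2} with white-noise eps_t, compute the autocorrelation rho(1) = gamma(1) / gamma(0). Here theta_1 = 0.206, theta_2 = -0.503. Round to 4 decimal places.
\rho(1) = 0.0790

For an MA(q) process with theta_0 = 1, the autocovariance is
  gamma(k) = sigma^2 * sum_{i=0..q-k} theta_i * theta_{i+k},
and rho(k) = gamma(k) / gamma(0). Sigma^2 cancels.
  numerator   = (1)*(0.206) + (0.206)*(-0.503) = 0.102382.
  denominator = (1)^2 + (0.206)^2 + (-0.503)^2 = 1.295445.
  rho(1) = 0.102382 / 1.295445 = 0.0790.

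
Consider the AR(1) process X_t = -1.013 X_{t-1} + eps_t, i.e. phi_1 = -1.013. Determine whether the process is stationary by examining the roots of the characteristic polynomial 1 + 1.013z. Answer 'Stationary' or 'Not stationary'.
\text{Not stationary}

The AR(p) characteristic polynomial is P(z) = 1 + 1.013z.
Stationarity requires all roots to lie outside the unit circle, i.e. |z| > 1 for every root.
This is linear in z: 1 + (1.013) z = 0  =>  z = -1/(1.013) = -0.987167,  |z| = 0.987167.
Moduli of all roots: 0.9872.
All moduli strictly greater than 1? No.
Verdict: Not stationary.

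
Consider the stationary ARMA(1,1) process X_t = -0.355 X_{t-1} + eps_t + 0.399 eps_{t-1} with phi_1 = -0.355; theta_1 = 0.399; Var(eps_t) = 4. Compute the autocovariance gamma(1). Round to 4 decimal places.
\gamma(1) = 0.1729

Multiply the model equation by X_{t-k} and take expectations. With theta_0 = psi_0 = 1 and psi_j the MA(infinity) weights, this gives
  gamma(k) - sum_i phi_i gamma(k-i) = c_k,
  c_k = sigma^2 * sum_{j=k..q} theta_j psi_{j-k}   (c_k = 0 for k > q),
using gamma(-m) = gamma(m).
psi-weights needed (psi_j = theta_j + sum_i phi_i psi_{j-i}):
  psi_1 = theta_1 + phi_1 = 0.399 + (-0.355) = 0.044
Right-hand sides:
  c_0 = sigma^2 (1 + theta_1 psi_1) = 4 * (1 + (0.399)(0.044)) = 4 * 1.017556 = 4.070224
  c_1 = sigma^2 theta_1 = 4 * (0.399) = 1.596
  c_2 = 0
Equations for k = 0 and k = 1 (AR order 1):
  gamma(0) = phi_1 gamma(1) + c_0
  gamma(1) = phi_1 gamma(0) + c_1
Substituting the second into the first: gamma(0) (1 - phi_1^2) = c_0 + phi_1 c_1, so
  gamma(0) = (c_0 + phi_1 c_1) / (1 - phi_1^2) = (4.070224 + (-0.355)(1.596)) / (1 - (-0.355)^2) = 3.503644 / 0.873975 = 4.008861.
  gamma(1) = phi_1 gamma(0) + c_1 = (-0.355)(4.008861) + (1.596) = 0.172854.
Therefore gamma(1) = 0.1729 (to 4 decimal places).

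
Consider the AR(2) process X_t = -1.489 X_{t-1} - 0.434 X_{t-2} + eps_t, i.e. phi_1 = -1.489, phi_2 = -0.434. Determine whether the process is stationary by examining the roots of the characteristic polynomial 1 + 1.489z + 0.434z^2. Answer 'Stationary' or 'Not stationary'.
\text{Not stationary}

The AR(p) characteristic polynomial is P(z) = 1 + 1.489z + 0.434z^2.
Stationarity requires all roots to lie outside the unit circle, i.e. |z| > 1 for every root.
Set 1 + (1.489) z + (0.434) z^2 = 0, i.e. a z^2 + b z + c = 0 with a = 0.434, b = 1.489, c = 1.
Discriminant D = b^2 - 4ac = (1.489)^2 - 4*(0.434)*1 = 2.217121 - (1.736) = 0.481121.
D >= 0, so the roots are real: z = (-b +/- sqrt(D)) / (2a) = (-1.489 +/- 0.693629) / (0.868).
  z_1 = (-1.489 + 0.693629) / (0.868) = -0.9163,   |z_1| = 0.9163.
  z_2 = (-1.489 - 0.693629) / (0.868) = -2.5145,   |z_2| = 2.5145.
Moduli of all roots: 0.9163, 2.5145.
All moduli strictly greater than 1? No.
Verdict: Not stationary.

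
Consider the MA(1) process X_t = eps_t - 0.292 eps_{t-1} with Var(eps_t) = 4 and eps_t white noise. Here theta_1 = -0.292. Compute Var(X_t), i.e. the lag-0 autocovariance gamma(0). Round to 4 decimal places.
\gamma(0) = 4.3411

For an MA(q) process X_t = eps_t + sum_i theta_i eps_{t-i} with
Var(eps_t) = sigma^2, the variance is
  gamma(0) = sigma^2 * (1 + sum_i theta_i^2).
  sum_i theta_i^2 = (-0.292)^2 = 0.085264.
  gamma(0) = 4 * (1 + 0.085264) = 4 * 1.085264 = 4.341056, which rounds to 4.3411.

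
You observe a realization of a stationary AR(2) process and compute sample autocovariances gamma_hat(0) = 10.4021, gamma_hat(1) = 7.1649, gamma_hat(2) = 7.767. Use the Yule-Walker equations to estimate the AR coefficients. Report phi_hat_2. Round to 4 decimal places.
\hat\phi_{2} = 0.5180

The Yule-Walker equations for an AR(p) process read, in matrix form,
  Gamma_p phi = r_p,   with   (Gamma_p)_{ij} = gamma(|i - j|),
                       (r_p)_i = gamma(i),   i,j = 1..p.
Substitute the sample gammas (Toeplitz matrix and right-hand side of size 2):
  Gamma_p = [[10.4021, 7.1649], [7.1649, 10.4021]]
  r_p     = [7.1649, 7.767]
Written out:
  10.4021 phi_1 + 7.1649 phi_2 = 7.1649
  7.1649 phi_1 + 10.4021 phi_2 = 7.767
Solve by Cramer's rule:
  det = gamma(0)^2 - gamma(1)^2 = (10.4021)^2 - (7.1649)^2 = 108.20368441 - 51.33579201 = 56.8678924
  phi_hat_1 = [gamma(1) gamma(0) - gamma(1) gamma(2)] / det = [(7.1649)(10.4021) - (7.1649)(7.767)] / 56.8678924 = 18.88022799 / 56.8678924 = 0.332
  phi_hat_2 = [gamma(0) gamma(2) - gamma(1)^2] / det = [(10.4021)(7.767) - (7.1649)^2] / 56.8678924 = 29.45731869 / 56.8678924 = 0.518
So phi_hat = [0.3320, 0.5180].
Therefore phi_hat_2 = 0.5180.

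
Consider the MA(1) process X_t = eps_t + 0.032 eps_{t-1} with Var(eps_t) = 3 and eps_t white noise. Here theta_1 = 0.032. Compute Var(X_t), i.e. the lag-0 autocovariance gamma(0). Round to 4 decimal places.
\gamma(0) = 3.0031

For an MA(q) process X_t = eps_t + sum_i theta_i eps_{t-i} with
Var(eps_t) = sigma^2, the variance is
  gamma(0) = sigma^2 * (1 + sum_i theta_i^2).
  sum_i theta_i^2 = (0.032)^2 = 0.001024.
  gamma(0) = 3 * (1 + 0.001024) = 3 * 1.001024 = 3.003072, which rounds to 3.0031.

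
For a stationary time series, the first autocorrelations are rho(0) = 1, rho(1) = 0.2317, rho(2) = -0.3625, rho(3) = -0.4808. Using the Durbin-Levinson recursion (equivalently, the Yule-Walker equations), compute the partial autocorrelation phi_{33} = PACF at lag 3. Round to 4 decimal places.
\phi_{33} = -0.3380

The PACF at lag k is phi_{kk}, the last component of the solution
to the Yule-Walker system G_k phi = r_k where
  (G_k)_{ij} = rho(|i - j|), (r_k)_i = rho(i), i,j = 1..k.
Equivalently, Durbin-Levinson gives phi_{kk} iteratively:
  phi_{11} = rho(1)
  phi_{kk} = [rho(k) - sum_{j=1..k-1} phi_{k-1,j} rho(k-j)]
            / [1 - sum_{j=1..k-1} phi_{k-1,j} rho(j)],
  phi_{k,j} = phi_{k-1,j} - phi_{kk} phi_{k-1,k-j},  j = 1..k-1.
Step k = 1:
  phi_11 = rho(1) = 0.2317.
Step k = 2:
  phi_22 = [rho(2) - phi_11 rho(1)] / [1 - phi_11 rho(1)] = [-0.3625 - (0.2317)(0.2317)] / [1 - (0.2317)(0.2317)]
         = -0.41618489 / 0.94631511 = -0.439795.
  Update: phi_21 = phi_11 - phi_22 phi_11 = 0.2317 - (-0.439795)(0.2317) = 0.333601.
Step k = 3:
  phi_33 = [rho(3) - phi_21 rho(2) - phi_22 rho(1)] / [1 - phi_21 rho(1) - phi_22 rho(2)]
    numerator   = -0.4808 - (0.333601)(-0.3625) - (-0.439795)(0.2317) = -0.25796924
    denominator = 1 - (0.333601)(0.2317) - (-0.439795)(-0.3625) = 0.76327897
  phi_33 = -0.25796924 / 0.76327897 = -0.338.
Therefore phi_{33} = -0.3380.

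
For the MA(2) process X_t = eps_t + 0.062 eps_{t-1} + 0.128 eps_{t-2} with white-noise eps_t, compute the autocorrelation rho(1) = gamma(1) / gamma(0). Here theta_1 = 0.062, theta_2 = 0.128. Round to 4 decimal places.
\rho(1) = 0.0685

For an MA(q) process with theta_0 = 1, the autocovariance is
  gamma(k) = sigma^2 * sum_{i=0..q-k} theta_i * theta_{i+k},
and rho(k) = gamma(k) / gamma(0). Sigma^2 cancels.
  numerator   = (1)*(0.062) + (0.062)*(0.128) = 0.069936.
  denominator = (1)^2 + (0.062)^2 + (0.128)^2 = 1.020228.
  rho(1) = 0.069936 / 1.020228 = 0.0685.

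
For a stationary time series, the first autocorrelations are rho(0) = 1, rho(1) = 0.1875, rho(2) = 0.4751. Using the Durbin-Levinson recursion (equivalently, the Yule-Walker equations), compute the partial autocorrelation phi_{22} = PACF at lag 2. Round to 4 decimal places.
\phi_{22} = 0.4560

The PACF at lag k is phi_{kk}, the last component of the solution
to the Yule-Walker system G_k phi = r_k where
  (G_k)_{ij} = rho(|i - j|), (r_k)_i = rho(i), i,j = 1..k.
Equivalently, Durbin-Levinson gives phi_{kk} iteratively:
  phi_{11} = rho(1)
  phi_{kk} = [rho(k) - sum_{j=1..k-1} phi_{k-1,j} rho(k-j)]
            / [1 - sum_{j=1..k-1} phi_{k-1,j} rho(j)],
  phi_{k,j} = phi_{k-1,j} - phi_{kk} phi_{k-1,k-j},  j = 1..k-1.
Step k = 1:
  phi_11 = rho(1) = 0.1875.
Step k = 2:
  phi_22 = [rho(2) - phi_11 rho(1)] / [1 - phi_11 rho(1)] = [0.4751 - (0.1875)(0.1875)] / [1 - (0.1875)(0.1875)]
         = 0.43994375 / 0.96484375 = 0.456.
Therefore phi_{22} = 0.4560.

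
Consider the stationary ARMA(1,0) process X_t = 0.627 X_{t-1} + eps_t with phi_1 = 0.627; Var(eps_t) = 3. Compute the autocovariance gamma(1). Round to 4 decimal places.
\gamma(1) = 3.0995

Multiply the model equation by X_{t-k} and take expectations. With theta_0 = psi_0 = 1 and psi_j the MA(infinity) weights, this gives
  gamma(k) - sum_i phi_i gamma(k-i) = c_k,
  c_k = sigma^2 * sum_{j=k..q} theta_j psi_{j-k}   (c_k = 0 for k > q),
using gamma(-m) = gamma(m).
Pure AR (q = 0): c_0 = sigma^2 = 3, c_k = 0 for k >= 1.
Equations for k = 0 and k = 1 (AR order 1):
  gamma(0) = phi_1 gamma(1) + c_0
  gamma(1) = phi_1 gamma(0) + c_1
Substituting the second into the first: gamma(0) (1 - phi_1^2) = c_0 + phi_1 c_1, so
  gamma(0) = c_0 / (1 - phi_1^2) = 3 / (1 - (0.627)^2) = 3 / 0.606871 = 4.94339.
  gamma(1) = phi_1 gamma(0) = (0.627)(4.94339) = 3.099505.
Therefore gamma(1) = 3.0995 (to 4 decimal places).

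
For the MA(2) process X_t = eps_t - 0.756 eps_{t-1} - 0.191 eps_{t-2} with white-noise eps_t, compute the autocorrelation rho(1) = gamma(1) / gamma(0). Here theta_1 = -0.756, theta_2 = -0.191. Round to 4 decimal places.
\rho(1) = -0.3803

For an MA(q) process with theta_0 = 1, the autocovariance is
  gamma(k) = sigma^2 * sum_{i=0..q-k} theta_i * theta_{i+k},
and rho(k) = gamma(k) / gamma(0). Sigma^2 cancels.
  numerator   = (1)*(-0.756) + (-0.756)*(-0.191) = -0.611604.
  denominator = (1)^2 + (-0.756)^2 + (-0.191)^2 = 1.608017.
  rho(1) = -0.611604 / 1.608017 = -0.3803.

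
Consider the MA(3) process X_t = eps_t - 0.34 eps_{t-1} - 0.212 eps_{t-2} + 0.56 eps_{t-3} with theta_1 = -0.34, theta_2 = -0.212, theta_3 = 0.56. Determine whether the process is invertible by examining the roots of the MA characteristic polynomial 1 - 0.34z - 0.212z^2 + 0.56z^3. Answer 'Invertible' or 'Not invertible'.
\text{Invertible}

The MA(q) characteristic polynomial is P(z) = 1 - 0.34z - 0.212z^2 + 0.56z^3.
Invertibility requires all roots to lie outside the unit circle, i.e. |z| > 1 for every root.
Degree 3: look for a simple real root z0 first, then factor out (1 - z/z0) and solve the remaining quadratic.
Testing z0 = -1.25: P(-1.25) = 1 + (-0.34)(-1.25) + (-0.212)(-1.25)^2 + (0.56)(-1.25)^3
  = 1 + (0.425) + (-0.33125) + (-1.09375) = 0.  So z_0 = -1.25 is a root, |z_0| = 1.25.
Divide out the factor (1 + 0.8 z) = (1 - z/z0) (since 1/z0 = -0.8):
  P(z) = (1 + 0.8 z)(1 + (-1.14) z + (0.7) z^2)
  [check: z-coef -1.14 - (-0.8) = -0.34; z^2-coef 0.7 - (-0.8)(-1.14) = -0.212; z^3-coef -(-0.8)(0.7) = 0.56.]
Remaining roots from the quadratic factor 1 + (-1.14) z + (0.7) z^2:
  Set 1 + (-1.14) z + (0.7) z^2 = 0, i.e. a z^2 + b z + c = 0 with a = 0.7, b = -1.14, c = 1.
  Discriminant D = b^2 - 4ac = (-1.14)^2 - 4*(0.7)*1 = 1.2996 - (2.8) = -1.5004.
  D < 0, so the roots are the complex-conjugate pair z = (-b +/- i sqrt(-D)) / (2a) = 0.8143 +/- 0.8749i.
  For a conjugate pair |z|^2 = z * conj(z) = (product of roots) = c/a = 1/(0.7) = 1.428571, so |z| = sqrt(1.428571) = 1.1952 for both roots.
Moduli of all roots: 1.2500, 1.1952, 1.1952.
All moduli strictly greater than 1? Yes.
Verdict: Invertible.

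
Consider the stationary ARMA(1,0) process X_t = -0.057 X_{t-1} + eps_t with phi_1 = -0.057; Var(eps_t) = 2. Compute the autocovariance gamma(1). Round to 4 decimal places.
\gamma(1) = -0.1144

Multiply the model equation by X_{t-k} and take expectations. With theta_0 = psi_0 = 1 and psi_j the MA(infinity) weights, this gives
  gamma(k) - sum_i phi_i gamma(k-i) = c_k,
  c_k = sigma^2 * sum_{j=k..q} theta_j psi_{j-k}   (c_k = 0 for k > q),
using gamma(-m) = gamma(m).
Pure AR (q = 0): c_0 = sigma^2 = 2, c_k = 0 for k >= 1.
Equations for k = 0 and k = 1 (AR order 1):
  gamma(0) = phi_1 gamma(1) + c_0
  gamma(1) = phi_1 gamma(0) + c_1
Substituting the second into the first: gamma(0) (1 - phi_1^2) = c_0 + phi_1 c_1, so
  gamma(0) = c_0 / (1 - phi_1^2) = 2 / (1 - (-0.057)^2) = 2 / 0.996751 = 2.006519.
  gamma(1) = phi_1 gamma(0) = (-0.057)(2.006519) = -0.114372.
Therefore gamma(1) = -0.1144 (to 4 decimal places).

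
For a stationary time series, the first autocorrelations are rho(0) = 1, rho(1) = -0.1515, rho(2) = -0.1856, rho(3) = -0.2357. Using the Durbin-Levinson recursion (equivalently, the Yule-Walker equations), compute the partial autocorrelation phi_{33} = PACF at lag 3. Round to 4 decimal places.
\phi_{33} = -0.3240

The PACF at lag k is phi_{kk}, the last component of the solution
to the Yule-Walker system G_k phi = r_k where
  (G_k)_{ij} = rho(|i - j|), (r_k)_i = rho(i), i,j = 1..k.
Equivalently, Durbin-Levinson gives phi_{kk} iteratively:
  phi_{11} = rho(1)
  phi_{kk} = [rho(k) - sum_{j=1..k-1} phi_{k-1,j} rho(k-j)]
            / [1 - sum_{j=1..k-1} phi_{k-1,j} rho(j)],
  phi_{k,j} = phi_{k-1,j} - phi_{kk} phi_{k-1,k-j},  j = 1..k-1.
Step k = 1:
  phi_11 = rho(1) = -0.1515.
Step k = 2:
  phi_22 = [rho(2) - phi_11 rho(1)] / [1 - phi_11 rho(1)] = [-0.1856 - (-0.1515)(-0.1515)] / [1 - (-0.1515)(-0.1515)]
         = -0.20855225 / 0.97704775 = -0.213451.
  Update: phi_21 = phi_11 - phi_22 phi_11 = -0.1515 - (-0.213451)(-0.1515) = -0.183838.
Step k = 3:
  phi_33 = [rho(3) - phi_21 rho(2) - phi_22 rho(1)] / [1 - phi_21 rho(1) - phi_22 rho(2)]
    numerator   = -0.2357 - (-0.183838)(-0.1856) - (-0.213451)(-0.1515) = -0.30215821
    denominator = 1 - (-0.183838)(-0.1515) - (-0.213451)(-0.1856) = 0.93253197
  phi_33 = -0.30215821 / 0.93253197 = -0.324.
Therefore phi_{33} = -0.3240.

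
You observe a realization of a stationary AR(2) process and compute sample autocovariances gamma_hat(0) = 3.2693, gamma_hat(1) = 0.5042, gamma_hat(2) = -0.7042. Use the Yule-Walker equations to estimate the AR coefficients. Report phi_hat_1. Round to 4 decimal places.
\hat\phi_{1} = 0.1920

The Yule-Walker equations for an AR(p) process read, in matrix form,
  Gamma_p phi = r_p,   with   (Gamma_p)_{ij} = gamma(|i - j|),
                       (r_p)_i = gamma(i),   i,j = 1..p.
Substitute the sample gammas (Toeplitz matrix and right-hand side of size 2):
  Gamma_p = [[3.2693, 0.5042], [0.5042, 3.2693]]
  r_p     = [0.5042, -0.7042]
Written out:
  3.2693 phi_1 + 0.5042 phi_2 = 0.5042
  0.5042 phi_1 + 3.2693 phi_2 = -0.7042
Solve by Cramer's rule:
  det = gamma(0)^2 - gamma(1)^2 = (3.2693)^2 - (0.5042)^2 = 10.68832249 - 0.25421764 = 10.43410485
  phi_hat_1 = [gamma(1) gamma(0) - gamma(1) gamma(2)] / det = [(0.5042)(3.2693) - (0.5042)(-0.7042)] / 10.43410485 = 2.0034387 / 10.43410485 = 0.192
  phi_hat_2 = [gamma(0) gamma(2) - gamma(1)^2] / det = [(3.2693)(-0.7042) - (0.5042)^2] / 10.43410485 = -2.5564587 / 10.43410485 = -0.245
So phi_hat = [0.1920, -0.2450].
Therefore phi_hat_1 = 0.1920.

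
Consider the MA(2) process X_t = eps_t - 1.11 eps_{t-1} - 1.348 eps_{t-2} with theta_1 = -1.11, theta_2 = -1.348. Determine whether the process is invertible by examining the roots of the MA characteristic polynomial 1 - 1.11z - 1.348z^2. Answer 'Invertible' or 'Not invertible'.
\text{Not invertible}

The MA(q) characteristic polynomial is P(z) = 1 - 1.11z - 1.348z^2.
Invertibility requires all roots to lie outside the unit circle, i.e. |z| > 1 for every root.
Set 1 + (-1.11) z + (-1.348) z^2 = 0, i.e. a z^2 + b z + c = 0 with a = -1.348, b = -1.11, c = 1.
Discriminant D = b^2 - 4ac = (-1.11)^2 - 4*(-1.348)*1 = 1.2321 - (-5.392) = 6.6241.
D >= 0, so the roots are real: z = (-b +/- sqrt(D)) / (2a) = (1.11 +/- 2.573733) / (-2.696).
  z_1 = (1.11 + 2.573733) / (-2.696) = -1.3664,   |z_1| = 1.3664.
  z_2 = (1.11 - 2.573733) / (-2.696) = 0.5429,   |z_2| = 0.5429.
Moduli of all roots: 1.3664, 0.5429.
All moduli strictly greater than 1? No.
Verdict: Not invertible.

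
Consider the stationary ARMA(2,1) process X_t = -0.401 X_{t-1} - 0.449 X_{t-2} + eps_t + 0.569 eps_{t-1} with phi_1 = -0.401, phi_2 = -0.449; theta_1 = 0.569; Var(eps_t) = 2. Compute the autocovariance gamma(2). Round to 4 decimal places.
\gamma(2) = -1.2400

Multiply the model equation by X_{t-k} and take expectations. With theta_0 = psi_0 = 1 and psi_j the MA(infinity) weights, this gives
  gamma(k) - sum_i phi_i gamma(k-i) = c_k,
  c_k = sigma^2 * sum_{j=k..q} theta_j psi_{j-k}   (c_k = 0 for k > q),
using gamma(-m) = gamma(m).
psi-weights needed (psi_j = theta_j + sum_i phi_i psi_{j-i}):
  psi_1 = theta_1 + phi_1 = 0.569 + (-0.401) = 0.168
Right-hand sides:
  c_0 = sigma^2 (1 + theta_1 psi_1) = 2 * (1 + (0.569)(0.168)) = 2 * 1.095592 = 2.191184
  c_1 = sigma^2 theta_1 = 2 * (0.569) = 1.138
  c_2 = 0
Equations for k = 0, 1, 2 (AR order 2, c_2 = 0):
  (E0) gamma(0) = phi_1 gamma(1) + phi_2 gamma(2) + c_0
  (E1) gamma(1) = phi_1 gamma(0) + phi_2 gamma(1) + c_1
  (E2) gamma(2) = phi_1 gamma(1) + phi_2 gamma(0)
From (E1): gamma(1) = A gamma(0) + B with
  A = phi_1 / (1 - phi_2) = -0.401 / 1.449 = -0.276743,   B = c_1 / (1 - phi_2) = 1.138 / 1.449 = 0.785369.
Insert (E2) into (E0): gamma(0) (1 - phi_2^2) = phi_1 (1 + phi_2) gamma(1) + c_0.
  phi_1 (1 + phi_2) = (-0.401)(0.551) = -0.220951,   1 - phi_2^2 = 0.798399.
Replace gamma(1) by A gamma(0) + B and collect gamma(0):
  gamma(0) [0.798399 - (-0.220951)(-0.276743)] = (-0.220951)(0.785369) + 2.191184
  gamma(0) * 0.737252 = 2.017656
  gamma(0) = 2.017656 / 0.737252 = 2.736723.
  gamma(1) = A gamma(0) + B = (-0.276743)(2.736723) + (0.785369) = 0.028001.
  gamma(2) = phi_1 gamma(1) + phi_2 gamma(0) = (-0.401)(0.028001) + (-0.449)(2.736723) = -1.240017.
Therefore gamma(2) = -1.2400 (to 4 decimal places).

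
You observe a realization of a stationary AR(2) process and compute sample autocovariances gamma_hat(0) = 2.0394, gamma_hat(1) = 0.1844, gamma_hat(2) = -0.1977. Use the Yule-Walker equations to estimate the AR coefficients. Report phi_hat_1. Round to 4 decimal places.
\hat\phi_{1} = 0.1000

The Yule-Walker equations for an AR(p) process read, in matrix form,
  Gamma_p phi = r_p,   with   (Gamma_p)_{ij} = gamma(|i - j|),
                       (r_p)_i = gamma(i),   i,j = 1..p.
Substitute the sample gammas (Toeplitz matrix and right-hand side of size 2):
  Gamma_p = [[2.0394, 0.1844], [0.1844, 2.0394]]
  r_p     = [0.1844, -0.1977]
Written out:
  2.0394 phi_1 + 0.1844 phi_2 = 0.1844
  0.1844 phi_1 + 2.0394 phi_2 = -0.1977
Solve by Cramer's rule:
  det = gamma(0)^2 - gamma(1)^2 = (2.0394)^2 - (0.1844)^2 = 4.15915236 - 0.03400336 = 4.125149
  phi_hat_1 = [gamma(1) gamma(0) - gamma(1) gamma(2)] / det = [(0.1844)(2.0394) - (0.1844)(-0.1977)] / 4.125149 = 0.41252124 / 4.125149 = 0.1
  phi_hat_2 = [gamma(0) gamma(2) - gamma(1)^2] / det = [(2.0394)(-0.1977) - (0.1844)^2] / 4.125149 = -0.43719274 / 4.125149 = -0.106
So phi_hat = [0.1000, -0.1060].
Therefore phi_hat_1 = 0.1000.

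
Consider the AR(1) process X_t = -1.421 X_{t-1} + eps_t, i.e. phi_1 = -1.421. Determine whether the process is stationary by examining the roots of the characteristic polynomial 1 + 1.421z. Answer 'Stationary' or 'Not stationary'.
\text{Not stationary}

The AR(p) characteristic polynomial is P(z) = 1 + 1.421z.
Stationarity requires all roots to lie outside the unit circle, i.e. |z| > 1 for every root.
This is linear in z: 1 + (1.421) z = 0  =>  z = -1/(1.421) = -0.70373,  |z| = 0.70373.
Moduli of all roots: 0.7037.
All moduli strictly greater than 1? No.
Verdict: Not stationary.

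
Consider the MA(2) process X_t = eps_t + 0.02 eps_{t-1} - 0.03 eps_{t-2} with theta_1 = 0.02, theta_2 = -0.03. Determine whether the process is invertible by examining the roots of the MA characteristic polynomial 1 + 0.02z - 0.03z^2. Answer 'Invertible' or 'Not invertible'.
\text{Invertible}

The MA(q) characteristic polynomial is P(z) = 1 + 0.02z - 0.03z^2.
Invertibility requires all roots to lie outside the unit circle, i.e. |z| > 1 for every root.
Set 1 + (0.02) z + (-0.03) z^2 = 0, i.e. a z^2 + b z + c = 0 with a = -0.03, b = 0.02, c = 1.
Discriminant D = b^2 - 4ac = (0.02)^2 - 4*(-0.03)*1 = 0.0004 - (-0.12) = 0.1204.
D >= 0, so the roots are real: z = (-b +/- sqrt(D)) / (2a) = (-0.02 +/- 0.346987) / (-0.06).
  z_1 = (-0.02 + 0.346987) / (-0.06) = -5.4498,   |z_1| = 5.4498.
  z_2 = (-0.02 - 0.346987) / (-0.06) = 6.1165,   |z_2| = 6.1165.
Moduli of all roots: 5.4498, 6.1165.
All moduli strictly greater than 1? Yes.
Verdict: Invertible.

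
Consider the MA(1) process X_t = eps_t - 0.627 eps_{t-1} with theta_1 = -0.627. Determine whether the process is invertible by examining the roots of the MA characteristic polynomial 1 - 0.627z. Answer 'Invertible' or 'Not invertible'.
\text{Invertible}

The MA(q) characteristic polynomial is P(z) = 1 - 0.627z.
Invertibility requires all roots to lie outside the unit circle, i.e. |z| > 1 for every root.
This is linear in z: 1 + (-0.627) z = 0  =>  z = -1/(-0.627) = 1.594896,  |z| = 1.594896.
Moduli of all roots: 1.5949.
All moduli strictly greater than 1? Yes.
Verdict: Invertible.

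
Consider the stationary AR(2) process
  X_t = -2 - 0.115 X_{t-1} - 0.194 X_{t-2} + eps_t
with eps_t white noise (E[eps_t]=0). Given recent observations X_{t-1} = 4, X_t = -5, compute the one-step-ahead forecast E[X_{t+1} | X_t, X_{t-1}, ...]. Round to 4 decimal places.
E[X_{t+1} \mid \mathcal F_t] = -2.2010

For an AR(p) model X_t = c + sum_i phi_i X_{t-i} + eps_t, the
one-step-ahead conditional mean is
  E[X_{t+1} | X_t, ...] = c + sum_i phi_i X_{t+1-i}.
Substitute known values:
  E[X_{t+1} | ...] = -2 + (-0.115) * (-5) + (-0.194) * (4)
                   = -2.2010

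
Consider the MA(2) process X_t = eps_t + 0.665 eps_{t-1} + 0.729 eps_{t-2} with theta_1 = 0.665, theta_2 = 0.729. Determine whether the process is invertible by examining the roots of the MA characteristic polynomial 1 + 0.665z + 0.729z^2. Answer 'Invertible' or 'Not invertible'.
\text{Invertible}

The MA(q) characteristic polynomial is P(z) = 1 + 0.665z + 0.729z^2.
Invertibility requires all roots to lie outside the unit circle, i.e. |z| > 1 for every root.
Set 1 + (0.665) z + (0.729) z^2 = 0, i.e. a z^2 + b z + c = 0 with a = 0.729, b = 0.665, c = 1.
Discriminant D = b^2 - 4ac = (0.665)^2 - 4*(0.729)*1 = 0.442225 - (2.916) = -2.473775.
D < 0, so the roots are the complex-conjugate pair z = (-b +/- i sqrt(-D)) / (2a) = -0.4561 +/- 1.0788i.
For a conjugate pair |z|^2 = z * conj(z) = (product of roots) = c/a = 1/(0.729) = 1.371742, so |z| = sqrt(1.371742) = 1.1712 for both roots.
Moduli of all roots: 1.1712, 1.1712.
All moduli strictly greater than 1? Yes.
Verdict: Invertible.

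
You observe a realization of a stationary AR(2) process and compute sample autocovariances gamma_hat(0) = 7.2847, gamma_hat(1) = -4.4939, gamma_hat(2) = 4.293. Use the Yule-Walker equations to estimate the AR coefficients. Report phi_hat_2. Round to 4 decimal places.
\hat\phi_{2} = 0.3370

The Yule-Walker equations for an AR(p) process read, in matrix form,
  Gamma_p phi = r_p,   with   (Gamma_p)_{ij} = gamma(|i - j|),
                       (r_p)_i = gamma(i),   i,j = 1..p.
Substitute the sample gammas (Toeplitz matrix and right-hand side of size 2):
  Gamma_p = [[7.2847, -4.4939], [-4.4939, 7.2847]]
  r_p     = [-4.4939, 4.293]
Written out:
  7.2847 phi_1 - 4.4939 phi_2 = -4.4939
  -4.4939 phi_1 + 7.2847 phi_2 = 4.293
Solve by Cramer's rule:
  det = gamma(0)^2 - gamma(1)^2 = (7.2847)^2 - (-4.4939)^2 = 53.06685409 - 20.19513721 = 32.87171688
  phi_hat_1 = [gamma(1) gamma(0) - gamma(1) gamma(2)] / det = [(-4.4939)(7.2847) - (-4.4939)(4.293)] / 32.87171688 = -13.44440063 / 32.87171688 = -0.409
  phi_hat_2 = [gamma(0) gamma(2) - gamma(1)^2] / det = [(7.2847)(4.293) - (-4.4939)^2] / 32.87171688 = 11.07807989 / 32.87171688 = 0.337
So phi_hat = [-0.4090, 0.3370].
Therefore phi_hat_2 = 0.3370.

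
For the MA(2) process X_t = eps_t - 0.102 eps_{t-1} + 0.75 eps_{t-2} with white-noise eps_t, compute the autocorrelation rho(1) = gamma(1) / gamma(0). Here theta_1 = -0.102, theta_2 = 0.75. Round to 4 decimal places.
\rho(1) = -0.1135

For an MA(q) process with theta_0 = 1, the autocovariance is
  gamma(k) = sigma^2 * sum_{i=0..q-k} theta_i * theta_{i+k},
and rho(k) = gamma(k) / gamma(0). Sigma^2 cancels.
  numerator   = (1)*(-0.102) + (-0.102)*(0.75) = -0.1785.
  denominator = (1)^2 + (-0.102)^2 + (0.75)^2 = 1.572904.
  rho(1) = -0.1785 / 1.572904 = -0.1135.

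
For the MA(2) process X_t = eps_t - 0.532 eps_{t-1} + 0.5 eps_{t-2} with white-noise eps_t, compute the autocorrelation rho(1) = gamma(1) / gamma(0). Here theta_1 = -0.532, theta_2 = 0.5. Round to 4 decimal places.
\rho(1) = -0.5205

For an MA(q) process with theta_0 = 1, the autocovariance is
  gamma(k) = sigma^2 * sum_{i=0..q-k} theta_i * theta_{i+k},
and rho(k) = gamma(k) / gamma(0). Sigma^2 cancels.
  numerator   = (1)*(-0.532) + (-0.532)*(0.5) = -0.798.
  denominator = (1)^2 + (-0.532)^2 + (0.5)^2 = 1.533024.
  rho(1) = -0.798 / 1.533024 = -0.5205.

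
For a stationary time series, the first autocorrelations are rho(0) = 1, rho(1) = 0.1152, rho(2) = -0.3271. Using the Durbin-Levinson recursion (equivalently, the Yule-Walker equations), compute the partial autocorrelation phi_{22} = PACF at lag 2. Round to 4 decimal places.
\phi_{22} = -0.3449

The PACF at lag k is phi_{kk}, the last component of the solution
to the Yule-Walker system G_k phi = r_k where
  (G_k)_{ij} = rho(|i - j|), (r_k)_i = rho(i), i,j = 1..k.
Equivalently, Durbin-Levinson gives phi_{kk} iteratively:
  phi_{11} = rho(1)
  phi_{kk} = [rho(k) - sum_{j=1..k-1} phi_{k-1,j} rho(k-j)]
            / [1 - sum_{j=1..k-1} phi_{k-1,j} rho(j)],
  phi_{k,j} = phi_{k-1,j} - phi_{kk} phi_{k-1,k-j},  j = 1..k-1.
Step k = 1:
  phi_11 = rho(1) = 0.1152.
Step k = 2:
  phi_22 = [rho(2) - phi_11 rho(1)] / [1 - phi_11 rho(1)] = [-0.3271 - (0.1152)(0.1152)] / [1 - (0.1152)(0.1152)]
         = -0.34037104 / 0.98672896 = -0.3449.
Therefore phi_{22} = -0.3449.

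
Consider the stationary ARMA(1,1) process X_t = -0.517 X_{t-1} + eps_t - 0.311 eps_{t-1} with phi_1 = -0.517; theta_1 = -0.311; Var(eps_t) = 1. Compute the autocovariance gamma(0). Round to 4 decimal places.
\gamma(0) = 1.9357

Multiply the model equation by X_{t-k} and take expectations. With theta_0 = psi_0 = 1 and psi_j the MA(infinity) weights, this gives
  gamma(k) - sum_i phi_i gamma(k-i) = c_k,
  c_k = sigma^2 * sum_{j=k..q} theta_j psi_{j-k}   (c_k = 0 for k > q),
using gamma(-m) = gamma(m).
psi-weights needed (psi_j = theta_j + sum_i phi_i psi_{j-i}):
  psi_1 = theta_1 + phi_1 = -0.311 + (-0.517) = -0.828
Right-hand sides:
  c_0 = sigma^2 (1 + theta_1 psi_1) = 1 * (1 + (-0.311)(-0.828)) = 1 * 1.257508 = 1.257508
  c_1 = sigma^2 theta_1 = 1 * (-0.311) = -0.311
  c_2 = 0
Equations for k = 0 and k = 1 (AR order 1):
  gamma(0) = phi_1 gamma(1) + c_0
  gamma(1) = phi_1 gamma(0) + c_1
Substituting the second into the first: gamma(0) (1 - phi_1^2) = c_0 + phi_1 c_1, so
  gamma(0) = (c_0 + phi_1 c_1) / (1 - phi_1^2) = (1.257508 + (-0.517)(-0.311)) / (1 - (-0.517)^2) = 1.418295 / 0.732711 = 1.935681.
Therefore gamma(0) = 1.9357 (to 4 decimal places).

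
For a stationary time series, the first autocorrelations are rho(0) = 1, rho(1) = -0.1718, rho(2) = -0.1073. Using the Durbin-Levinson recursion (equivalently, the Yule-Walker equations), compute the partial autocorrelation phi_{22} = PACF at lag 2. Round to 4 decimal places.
\phi_{22} = -0.1410

The PACF at lag k is phi_{kk}, the last component of the solution
to the Yule-Walker system G_k phi = r_k where
  (G_k)_{ij} = rho(|i - j|), (r_k)_i = rho(i), i,j = 1..k.
Equivalently, Durbin-Levinson gives phi_{kk} iteratively:
  phi_{11} = rho(1)
  phi_{kk} = [rho(k) - sum_{j=1..k-1} phi_{k-1,j} rho(k-j)]
            / [1 - sum_{j=1..k-1} phi_{k-1,j} rho(j)],
  phi_{k,j} = phi_{k-1,j} - phi_{kk} phi_{k-1,k-j},  j = 1..k-1.
Step k = 1:
  phi_11 = rho(1) = -0.1718.
Step k = 2:
  phi_22 = [rho(2) - phi_11 rho(1)] / [1 - phi_11 rho(1)] = [-0.1073 - (-0.1718)(-0.1718)] / [1 - (-0.1718)(-0.1718)]
         = -0.13681524 / 0.97048476 = -0.141.
Therefore phi_{22} = -0.1410.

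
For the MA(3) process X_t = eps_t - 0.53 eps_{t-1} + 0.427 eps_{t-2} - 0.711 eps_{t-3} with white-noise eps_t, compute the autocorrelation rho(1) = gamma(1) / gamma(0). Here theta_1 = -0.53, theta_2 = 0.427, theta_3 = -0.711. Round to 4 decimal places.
\rho(1) = -0.5384

For an MA(q) process with theta_0 = 1, the autocovariance is
  gamma(k) = sigma^2 * sum_{i=0..q-k} theta_i * theta_{i+k},
and rho(k) = gamma(k) / gamma(0). Sigma^2 cancels.
  numerator   = (1)*(-0.53) + (-0.53)*(0.427) + (0.427)*(-0.711) = -1.059907.
  denominator = (1)^2 + (-0.53)^2 + (0.427)^2 + (-0.711)^2 = 1.96875.
  rho(1) = -1.059907 / 1.96875 = -0.5384.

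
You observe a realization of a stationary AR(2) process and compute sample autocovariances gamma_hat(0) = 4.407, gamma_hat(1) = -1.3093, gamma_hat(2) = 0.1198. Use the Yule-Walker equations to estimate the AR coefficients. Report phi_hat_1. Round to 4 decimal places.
\hat\phi_{1} = -0.3170

The Yule-Walker equations for an AR(p) process read, in matrix form,
  Gamma_p phi = r_p,   with   (Gamma_p)_{ij} = gamma(|i - j|),
                       (r_p)_i = gamma(i),   i,j = 1..p.
Substitute the sample gammas (Toeplitz matrix and right-hand side of size 2):
  Gamma_p = [[4.407, -1.3093], [-1.3093, 4.407]]
  r_p     = [-1.3093, 0.1198]
Written out:
  4.407 phi_1 - 1.3093 phi_2 = -1.3093
  -1.3093 phi_1 + 4.407 phi_2 = 0.1198
Solve by Cramer's rule:
  det = gamma(0)^2 - gamma(1)^2 = (4.407)^2 - (-1.3093)^2 = 19.421649 - 1.71426649 = 17.70738251
  phi_hat_1 = [gamma(1) gamma(0) - gamma(1) gamma(2)] / det = [(-1.3093)(4.407) - (-1.3093)(0.1198)] / 17.70738251 = -5.61323096 / 17.70738251 = -0.317
  phi_hat_2 = [gamma(0) gamma(2) - gamma(1)^2] / det = [(4.407)(0.1198) - (-1.3093)^2] / 17.70738251 = -1.18630789 / 17.70738251 = -0.067
So phi_hat = [-0.3170, -0.0670].
Therefore phi_hat_1 = -0.3170.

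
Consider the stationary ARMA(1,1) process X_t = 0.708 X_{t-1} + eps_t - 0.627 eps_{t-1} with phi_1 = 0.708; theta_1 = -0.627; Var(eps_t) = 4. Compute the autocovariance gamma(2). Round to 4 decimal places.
\gamma(2) = 0.2558

Multiply the model equation by X_{t-k} and take expectations. With theta_0 = psi_0 = 1 and psi_j the MA(infinity) weights, this gives
  gamma(k) - sum_i phi_i gamma(k-i) = c_k,
  c_k = sigma^2 * sum_{j=k..q} theta_j psi_{j-k}   (c_k = 0 for k > q),
using gamma(-m) = gamma(m).
psi-weights needed (psi_j = theta_j + sum_i phi_i psi_{j-i}):
  psi_1 = theta_1 + phi_1 = -0.627 + (0.708) = 0.081
Right-hand sides:
  c_0 = sigma^2 (1 + theta_1 psi_1) = 4 * (1 + (-0.627)(0.081)) = 4 * 0.949213 = 3.796852
  c_1 = sigma^2 theta_1 = 4 * (-0.627) = -2.508
  c_2 = 0
Equations for k = 0 and k = 1 (AR order 1):
  gamma(0) = phi_1 gamma(1) + c_0
  gamma(1) = phi_1 gamma(0) + c_1
Substituting the second into the first: gamma(0) (1 - phi_1^2) = c_0 + phi_1 c_1, so
  gamma(0) = (c_0 + phi_1 c_1) / (1 - phi_1^2) = (3.796852 + (0.708)(-2.508)) / (1 - (0.708)^2) = 2.021188 / 0.498736 = 4.052621.
  gamma(1) = phi_1 gamma(0) + c_1 = (0.708)(4.052621) + (-2.508) = 0.361256.
For k = 2 (> q): gamma(2) = phi_1 gamma(1) = (0.708)(0.361256) = 0.255769.
Therefore gamma(2) = 0.2558 (to 4 decimal places).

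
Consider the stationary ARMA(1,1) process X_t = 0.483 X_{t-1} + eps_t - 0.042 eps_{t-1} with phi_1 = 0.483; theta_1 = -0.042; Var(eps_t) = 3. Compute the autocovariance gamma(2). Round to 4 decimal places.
\gamma(2) = 0.8165

Multiply the model equation by X_{t-k} and take expectations. With theta_0 = psi_0 = 1 and psi_j the MA(infinity) weights, this gives
  gamma(k) - sum_i phi_i gamma(k-i) = c_k,
  c_k = sigma^2 * sum_{j=k..q} theta_j psi_{j-k}   (c_k = 0 for k > q),
using gamma(-m) = gamma(m).
psi-weights needed (psi_j = theta_j + sum_i phi_i psi_{j-i}):
  psi_1 = theta_1 + phi_1 = -0.042 + (0.483) = 0.441
Right-hand sides:
  c_0 = sigma^2 (1 + theta_1 psi_1) = 3 * (1 + (-0.042)(0.441)) = 3 * 0.981478 = 2.944434
  c_1 = sigma^2 theta_1 = 3 * (-0.042) = -0.126
  c_2 = 0
Equations for k = 0 and k = 1 (AR order 1):
  gamma(0) = phi_1 gamma(1) + c_0
  gamma(1) = phi_1 gamma(0) + c_1
Substituting the second into the first: gamma(0) (1 - phi_1^2) = c_0 + phi_1 c_1, so
  gamma(0) = (c_0 + phi_1 c_1) / (1 - phi_1^2) = (2.944434 + (0.483)(-0.126)) / (1 - (0.483)^2) = 2.883576 / 0.766711 = 3.760969.
  gamma(1) = phi_1 gamma(0) + c_1 = (0.483)(3.760969) + (-0.126) = 1.690548.
For k = 2 (> q): gamma(2) = phi_1 gamma(1) = (0.483)(1.690548) = 0.816535.
Therefore gamma(2) = 0.8165 (to 4 decimal places).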